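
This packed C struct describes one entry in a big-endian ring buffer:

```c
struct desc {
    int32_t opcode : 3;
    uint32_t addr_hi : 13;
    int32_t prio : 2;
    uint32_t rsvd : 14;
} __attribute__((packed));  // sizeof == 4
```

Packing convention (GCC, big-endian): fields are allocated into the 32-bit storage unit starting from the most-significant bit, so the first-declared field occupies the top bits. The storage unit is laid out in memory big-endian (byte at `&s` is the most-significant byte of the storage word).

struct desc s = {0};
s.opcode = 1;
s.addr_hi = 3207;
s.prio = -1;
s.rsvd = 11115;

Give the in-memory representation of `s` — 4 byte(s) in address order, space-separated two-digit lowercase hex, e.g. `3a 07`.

2c 87 eb 6b

opcode (3b) val=1 bits=0x1 at bit 29: 0x20000000
addr_hi (13b) val=3207 bits=0xc87 at bit 16: 0x2c870000
prio (2b) val=-1 bits=0x3 at bit 14: 0x2c87c000
rsvd (14b) val=11115 bits=0x2b6b at bit 0: 0x2c87eb6b
word = 0x2c87eb6b → big-endian bytes:
  [0]=0x2c  [1]=0x87  [2]=0xeb  [3]=0x6b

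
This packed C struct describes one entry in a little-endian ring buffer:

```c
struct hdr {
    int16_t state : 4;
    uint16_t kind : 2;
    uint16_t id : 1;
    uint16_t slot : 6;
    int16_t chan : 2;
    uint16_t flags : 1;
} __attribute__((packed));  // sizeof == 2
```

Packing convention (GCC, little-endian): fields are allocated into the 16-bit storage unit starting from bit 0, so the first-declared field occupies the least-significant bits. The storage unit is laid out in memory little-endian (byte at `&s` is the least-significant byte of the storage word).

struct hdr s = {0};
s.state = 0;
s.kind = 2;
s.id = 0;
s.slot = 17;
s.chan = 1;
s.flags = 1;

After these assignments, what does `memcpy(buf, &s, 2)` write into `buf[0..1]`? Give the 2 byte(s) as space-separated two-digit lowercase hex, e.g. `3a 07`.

a0 a8

state:4 = 0 → 0x0 << 0 → word 0x0000
kind:2 = 2 → 0x2 << 4 → word 0x0020
id:1 = 0 → 0x0 << 6 → word 0x0020
slot:6 = 17 → 0x11 << 7 → word 0x08a0
chan:2 = 1 → 0x1 << 13 → word 0x28a0
flags:1 = 1 → 0x1 << 15 → word 0xa8a0
word = 0xa8a0 → little-endian bytes:
  [0]=0xa0  [1]=0xa8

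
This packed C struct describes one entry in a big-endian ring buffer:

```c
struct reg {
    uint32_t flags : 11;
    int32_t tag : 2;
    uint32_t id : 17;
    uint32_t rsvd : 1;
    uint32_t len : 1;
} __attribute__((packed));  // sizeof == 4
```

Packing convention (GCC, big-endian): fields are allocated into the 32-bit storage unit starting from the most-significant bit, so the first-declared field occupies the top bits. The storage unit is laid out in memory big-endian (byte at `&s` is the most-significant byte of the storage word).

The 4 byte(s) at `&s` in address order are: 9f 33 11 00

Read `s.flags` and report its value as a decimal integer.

1273

[0]=0x9f [1]=0x33 [2]=0x11 [3]=0x00 (big-endian) → word 0x9f331100
flags:11 @ bit 21 → (0x9f331100>>21)&0x7ff = 0x4f9  ←
tag:2 @ bit 19 → (0x9f331100>>19)&0x3 = 0x2
id:17 @ bit 2 → (0x9f331100>>2)&0x1ffff = 0xc440
rsvd:1 @ bit 1 → (0x9f331100>>1)&0x1 = 0x0
len:1 @ bit 0 → (0x9f331100>>0)&0x1 = 0x0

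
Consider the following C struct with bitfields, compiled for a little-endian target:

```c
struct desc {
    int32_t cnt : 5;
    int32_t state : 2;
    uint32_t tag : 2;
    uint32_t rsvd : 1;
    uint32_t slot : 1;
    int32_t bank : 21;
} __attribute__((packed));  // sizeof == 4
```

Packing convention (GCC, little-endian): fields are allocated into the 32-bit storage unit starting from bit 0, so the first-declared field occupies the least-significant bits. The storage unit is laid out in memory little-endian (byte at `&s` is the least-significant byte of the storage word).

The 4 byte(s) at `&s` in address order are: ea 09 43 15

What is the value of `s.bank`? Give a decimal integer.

[0]=0xea [1]=0x09 [2]=0x43 [3]=0x15 (little-endian) → word 0x154309ea
cnt [0+:5] = (word>>0) & 0x1f = 10
state [5+:2] = (word>>5) & 0x3 = 3
tag [7+:2] = (word>>7) & 0x3 = 3
rsvd [9+:1] = (word>>9) & 0x1 = 0
slot [10+:1] = (word>>10) & 0x1 = 0
bank [11+:21] = (word>>11) & 0x1fffff = 174177  ←
bank signed 21b, MSB=0: value = 174177

174177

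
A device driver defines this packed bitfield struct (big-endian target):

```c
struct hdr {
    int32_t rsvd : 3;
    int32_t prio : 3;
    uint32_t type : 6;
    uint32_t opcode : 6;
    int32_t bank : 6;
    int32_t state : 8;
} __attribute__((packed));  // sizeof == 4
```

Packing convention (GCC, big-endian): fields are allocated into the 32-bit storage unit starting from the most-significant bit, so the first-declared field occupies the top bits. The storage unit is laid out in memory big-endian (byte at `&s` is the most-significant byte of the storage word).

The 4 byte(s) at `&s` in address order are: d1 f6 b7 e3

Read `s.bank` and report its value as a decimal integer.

-9

[0]=0xd1 [1]=0xf6 [2]=0xb7 [3]=0xe3 (big-endian) → word 0xd1f6b7e3
rsvd:3 @ bit 29 → (0xd1f6b7e3>>29)&0x7 = 0x6
prio:3 @ bit 26 → (0xd1f6b7e3>>26)&0x7 = 0x4
type:6 @ bit 20 → (0xd1f6b7e3>>20)&0x3f = 0x1f
opcode:6 @ bit 14 → (0xd1f6b7e3>>14)&0x3f = 0x1a
bank:6 @ bit 8 → (0xd1f6b7e3>>8)&0x3f = 0x37  ←
state:8 @ bit 0 → (0xd1f6b7e3>>0)&0xff = 0xe3
bank signed 6b, MSB=1: 55 - 64 = -9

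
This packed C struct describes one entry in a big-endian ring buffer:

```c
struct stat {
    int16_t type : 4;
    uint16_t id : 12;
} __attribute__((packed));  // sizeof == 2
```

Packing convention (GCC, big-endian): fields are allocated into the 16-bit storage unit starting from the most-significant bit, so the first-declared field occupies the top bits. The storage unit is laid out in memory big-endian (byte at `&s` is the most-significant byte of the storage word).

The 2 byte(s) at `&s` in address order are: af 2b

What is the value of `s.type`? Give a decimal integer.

[0]=0xaf [1]=0x2b (big-endian) → word 0xaf2b
type [12+:4] = (word>>12) & 0xf = 10  ←
id [0+:12] = (word>>0) & 0xfff = 3883
type signed 4b, MSB=1: 10 - 16 = -6

-6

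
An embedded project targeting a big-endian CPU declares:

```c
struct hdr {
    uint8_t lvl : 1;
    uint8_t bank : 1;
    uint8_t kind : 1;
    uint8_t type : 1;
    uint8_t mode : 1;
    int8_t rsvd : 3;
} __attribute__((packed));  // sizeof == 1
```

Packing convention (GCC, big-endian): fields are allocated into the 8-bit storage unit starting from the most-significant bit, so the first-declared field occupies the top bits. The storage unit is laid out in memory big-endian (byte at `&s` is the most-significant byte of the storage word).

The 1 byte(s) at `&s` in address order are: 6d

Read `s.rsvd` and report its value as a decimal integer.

[0]=0x6d (big-endian) → word 0x6d
lvl:1 @ bit 7 → (0x6d>>7)&0x1 = 0x0
bank:1 @ bit 6 → (0x6d>>6)&0x1 = 0x1
kind:1 @ bit 5 → (0x6d>>5)&0x1 = 0x1
type:1 @ bit 4 → (0x6d>>4)&0x1 = 0x0
mode:1 @ bit 3 → (0x6d>>3)&0x1 = 0x1
rsvd:3 @ bit 0 → (0x6d>>0)&0x7 = 0x5  ←
rsvd signed 3b, MSB=1: 5 - 8 = -3

-3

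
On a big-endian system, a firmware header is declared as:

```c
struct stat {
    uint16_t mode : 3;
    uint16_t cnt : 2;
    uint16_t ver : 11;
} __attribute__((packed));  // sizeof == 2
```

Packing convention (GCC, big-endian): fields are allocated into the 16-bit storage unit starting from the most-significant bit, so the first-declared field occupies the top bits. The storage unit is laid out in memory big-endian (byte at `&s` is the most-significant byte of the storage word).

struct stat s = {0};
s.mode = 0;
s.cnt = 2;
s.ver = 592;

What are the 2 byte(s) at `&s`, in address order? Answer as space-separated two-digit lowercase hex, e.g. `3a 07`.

[13+:3] mode=0 & 0x7 = 0x0; word=0x0000
[11+:2] cnt=2 & 0x3 = 0x2; word=0x1000
[0+:11] ver=592 & 0x7ff = 0x250; word=0x1250
word = 0x1250 → big-endian bytes:
  [0]=0x12  [1]=0x50

12 50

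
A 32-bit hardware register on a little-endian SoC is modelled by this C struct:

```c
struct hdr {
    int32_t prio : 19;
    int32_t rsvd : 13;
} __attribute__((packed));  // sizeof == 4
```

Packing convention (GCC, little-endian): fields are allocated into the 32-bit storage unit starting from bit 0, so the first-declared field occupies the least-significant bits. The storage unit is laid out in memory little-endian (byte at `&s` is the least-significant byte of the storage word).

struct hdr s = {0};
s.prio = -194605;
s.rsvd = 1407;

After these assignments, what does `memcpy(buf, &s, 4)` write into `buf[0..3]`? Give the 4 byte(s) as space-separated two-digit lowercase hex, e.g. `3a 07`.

d3 07 fd 2b

prio (19b) val=-194605 bits=0x507d3 at bit 0: 0x000507d3
rsvd (13b) val=1407 bits=0x57f at bit 19: 0x2bfd07d3
word = 0x2bfd07d3 → little-endian bytes:
  [0]=0xd3  [1]=0x07  [2]=0xfd  [3]=0x2b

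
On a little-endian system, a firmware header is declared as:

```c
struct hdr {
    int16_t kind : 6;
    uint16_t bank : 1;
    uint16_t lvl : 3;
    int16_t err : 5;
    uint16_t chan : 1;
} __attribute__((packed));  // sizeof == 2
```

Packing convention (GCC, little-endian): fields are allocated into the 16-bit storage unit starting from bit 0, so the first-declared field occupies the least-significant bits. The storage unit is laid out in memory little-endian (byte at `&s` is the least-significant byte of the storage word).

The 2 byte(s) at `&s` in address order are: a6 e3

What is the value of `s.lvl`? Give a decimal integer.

[0]=0xa6 [1]=0xe3 (little-endian) → word 0xe3a6
kind [0+:6] = (word>>0) & 0x3f = 38
bank [6+:1] = (word>>6) & 0x1 = 0
lvl [7+:3] = (word>>7) & 0x7 = 7  ←
err [10+:5] = (word>>10) & 0x1f = 24
chan [15+:1] = (word>>15) & 0x1 = 1

7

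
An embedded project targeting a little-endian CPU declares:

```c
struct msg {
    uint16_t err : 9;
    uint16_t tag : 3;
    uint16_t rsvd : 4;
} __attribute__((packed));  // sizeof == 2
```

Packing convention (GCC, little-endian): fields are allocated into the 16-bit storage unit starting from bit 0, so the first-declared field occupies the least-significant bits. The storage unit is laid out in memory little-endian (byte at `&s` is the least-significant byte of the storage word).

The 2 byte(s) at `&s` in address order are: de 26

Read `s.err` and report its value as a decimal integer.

222

[0]=0xde [1]=0x26 (little-endian) → word 0x26de
err [0+:9] = (word>>0) & 0x1ff = 222  ←
tag [9+:3] = (word>>9) & 0x7 = 3
rsvd [12+:4] = (word>>12) & 0xf = 2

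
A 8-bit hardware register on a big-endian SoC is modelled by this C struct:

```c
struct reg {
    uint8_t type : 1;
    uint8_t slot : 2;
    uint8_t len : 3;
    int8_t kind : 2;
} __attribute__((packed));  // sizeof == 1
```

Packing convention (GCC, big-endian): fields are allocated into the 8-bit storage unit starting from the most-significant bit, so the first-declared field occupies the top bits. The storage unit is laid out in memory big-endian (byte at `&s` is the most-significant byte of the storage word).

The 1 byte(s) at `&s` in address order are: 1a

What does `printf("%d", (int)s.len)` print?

6

[0]=0x1a (big-endian) → word 0x1a
type:1 @ bit 7 → (0x1a>>7)&0x1 = 0x0
slot:2 @ bit 5 → (0x1a>>5)&0x3 = 0x0
len:3 @ bit 2 → (0x1a>>2)&0x7 = 0x6  ←
kind:2 @ bit 0 → (0x1a>>0)&0x3 = 0x2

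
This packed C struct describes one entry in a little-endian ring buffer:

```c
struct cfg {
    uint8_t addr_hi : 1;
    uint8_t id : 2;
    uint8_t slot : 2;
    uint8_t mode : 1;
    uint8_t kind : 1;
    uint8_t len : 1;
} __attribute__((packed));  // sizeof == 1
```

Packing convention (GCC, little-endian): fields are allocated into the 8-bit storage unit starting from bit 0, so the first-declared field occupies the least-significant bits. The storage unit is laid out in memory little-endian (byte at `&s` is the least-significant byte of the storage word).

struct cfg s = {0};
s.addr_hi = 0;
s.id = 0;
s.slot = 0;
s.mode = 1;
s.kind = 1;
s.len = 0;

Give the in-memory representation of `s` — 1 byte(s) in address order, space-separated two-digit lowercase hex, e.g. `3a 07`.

60

[0+:1] addr_hi=0 & 0x1 = 0x0; word=0x00
[1+:2] id=0 & 0x3 = 0x0; word=0x00
[3+:2] slot=0 & 0x3 = 0x0; word=0x00
[5+:1] mode=1 & 0x1 = 0x1; word=0x20
[6+:1] kind=1 & 0x1 = 0x1; word=0x60
[7+:1] len=0 & 0x1 = 0x0; word=0x60
word = 0x60 → little-endian bytes:
  [0]=0x60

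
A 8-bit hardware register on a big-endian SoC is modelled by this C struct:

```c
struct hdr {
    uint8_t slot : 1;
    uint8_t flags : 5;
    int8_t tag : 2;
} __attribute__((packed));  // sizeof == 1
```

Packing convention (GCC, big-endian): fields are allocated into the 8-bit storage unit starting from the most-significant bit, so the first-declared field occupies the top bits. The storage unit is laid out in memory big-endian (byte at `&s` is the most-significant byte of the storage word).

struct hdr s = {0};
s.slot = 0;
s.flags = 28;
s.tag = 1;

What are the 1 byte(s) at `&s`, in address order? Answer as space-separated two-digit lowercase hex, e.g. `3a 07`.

71

slot (1b) val=0 bits=0x0 at bit 7: 0x00
flags (5b) val=28 bits=0x1c at bit 2: 0x70
tag (2b) val=1 bits=0x1 at bit 0: 0x71
word = 0x71 → big-endian bytes:
  [0]=0x71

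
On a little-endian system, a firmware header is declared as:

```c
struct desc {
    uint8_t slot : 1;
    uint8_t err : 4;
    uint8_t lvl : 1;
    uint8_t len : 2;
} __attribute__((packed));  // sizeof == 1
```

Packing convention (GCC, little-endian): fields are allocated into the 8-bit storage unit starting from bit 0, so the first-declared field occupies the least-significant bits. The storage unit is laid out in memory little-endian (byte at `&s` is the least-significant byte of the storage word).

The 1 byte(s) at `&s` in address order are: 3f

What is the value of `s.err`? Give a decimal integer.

15

[0]=0x3f (little-endian) → word 0x3f
slot [0+:1] = (word>>0) & 0x1 = 1
err [1+:4] = (word>>1) & 0xf = 15  ←
lvl [5+:1] = (word>>5) & 0x1 = 1
len [6+:2] = (word>>6) & 0x3 = 0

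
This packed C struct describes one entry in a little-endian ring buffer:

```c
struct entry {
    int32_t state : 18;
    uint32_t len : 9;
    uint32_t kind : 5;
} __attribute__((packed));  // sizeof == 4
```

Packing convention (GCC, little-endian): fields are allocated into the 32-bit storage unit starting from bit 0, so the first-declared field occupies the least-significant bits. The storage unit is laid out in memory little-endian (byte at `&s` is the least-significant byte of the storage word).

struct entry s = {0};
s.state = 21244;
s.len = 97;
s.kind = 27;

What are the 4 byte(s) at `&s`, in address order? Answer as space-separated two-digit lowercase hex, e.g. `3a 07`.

fc 52 84 d9

state (18b) val=21244 bits=0x52fc at bit 0: 0x000052fc
len (9b) val=97 bits=0x61 at bit 18: 0x018452fc
kind (5b) val=27 bits=0x1b at bit 27: 0xd98452fc
word = 0xd98452fc → little-endian bytes:
  [0]=0xfc  [1]=0x52  [2]=0x84  [3]=0xd9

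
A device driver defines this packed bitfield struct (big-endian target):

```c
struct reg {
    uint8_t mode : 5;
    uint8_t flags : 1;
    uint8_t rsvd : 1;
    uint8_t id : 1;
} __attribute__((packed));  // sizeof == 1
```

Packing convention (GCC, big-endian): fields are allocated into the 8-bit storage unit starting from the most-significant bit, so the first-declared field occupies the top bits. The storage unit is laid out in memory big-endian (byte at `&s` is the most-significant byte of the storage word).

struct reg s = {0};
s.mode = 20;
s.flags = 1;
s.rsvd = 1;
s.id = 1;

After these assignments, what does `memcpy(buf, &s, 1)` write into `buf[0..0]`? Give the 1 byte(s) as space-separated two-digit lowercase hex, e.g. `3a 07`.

mode:5 = 20 → 0x14 << 3 → word 0xa0
flags:1 = 1 → 0x1 << 2 → word 0xa4
rsvd:1 = 1 → 0x1 << 1 → word 0xa6
id:1 = 1 → 0x1 << 0 → word 0xa7
word = 0xa7 → big-endian bytes:
  [0]=0xa7

a7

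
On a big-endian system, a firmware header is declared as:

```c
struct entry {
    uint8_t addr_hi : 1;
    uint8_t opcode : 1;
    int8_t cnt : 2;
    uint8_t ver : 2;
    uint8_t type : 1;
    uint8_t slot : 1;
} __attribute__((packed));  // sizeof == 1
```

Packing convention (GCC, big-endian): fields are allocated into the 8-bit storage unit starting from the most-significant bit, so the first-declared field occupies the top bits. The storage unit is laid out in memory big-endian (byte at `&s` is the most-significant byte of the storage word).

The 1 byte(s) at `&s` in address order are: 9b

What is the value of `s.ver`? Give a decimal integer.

2

[0]=0x9b (big-endian) → word 0x9b
addr_hi [7+:1] = (word>>7) & 0x1 = 1
opcode [6+:1] = (word>>6) & 0x1 = 0
cnt [4+:2] = (word>>4) & 0x3 = 1
ver [2+:2] = (word>>2) & 0x3 = 2  ←
type [1+:1] = (word>>1) & 0x1 = 1
slot [0+:1] = (word>>0) & 0x1 = 1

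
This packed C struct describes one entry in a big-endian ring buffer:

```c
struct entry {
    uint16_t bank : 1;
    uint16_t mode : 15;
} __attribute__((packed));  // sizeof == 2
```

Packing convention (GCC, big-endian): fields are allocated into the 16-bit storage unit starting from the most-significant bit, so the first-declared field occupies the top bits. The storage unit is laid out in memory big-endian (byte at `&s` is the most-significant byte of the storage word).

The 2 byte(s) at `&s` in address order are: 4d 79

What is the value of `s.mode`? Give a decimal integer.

19833

[0]=0x4d [1]=0x79 (big-endian) → word 0x4d79
bank:1 @ bit 15 → (0x4d79>>15)&0x1 = 0x0
mode:15 @ bit 0 → (0x4d79>>0)&0x7fff = 0x4d79  ←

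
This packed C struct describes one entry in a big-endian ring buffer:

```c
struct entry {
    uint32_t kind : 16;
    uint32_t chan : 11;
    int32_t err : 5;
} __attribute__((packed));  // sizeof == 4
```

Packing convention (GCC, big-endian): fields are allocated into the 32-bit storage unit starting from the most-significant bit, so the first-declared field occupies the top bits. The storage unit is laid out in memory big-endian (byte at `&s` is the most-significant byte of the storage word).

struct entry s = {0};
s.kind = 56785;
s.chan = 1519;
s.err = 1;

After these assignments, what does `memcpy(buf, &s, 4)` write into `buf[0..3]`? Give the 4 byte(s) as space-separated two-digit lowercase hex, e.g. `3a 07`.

dd d1 bd e1

[16+:16] kind=56785 & 0xffff = 0xddd1; word=0xddd10000
[5+:11] chan=1519 & 0x7ff = 0x5ef; word=0xddd1bde0
[0+:5] err=1 & 0x1f = 0x1; word=0xddd1bde1
word = 0xddd1bde1 → big-endian bytes:
  [0]=0xdd  [1]=0xd1  [2]=0xbd  [3]=0xe1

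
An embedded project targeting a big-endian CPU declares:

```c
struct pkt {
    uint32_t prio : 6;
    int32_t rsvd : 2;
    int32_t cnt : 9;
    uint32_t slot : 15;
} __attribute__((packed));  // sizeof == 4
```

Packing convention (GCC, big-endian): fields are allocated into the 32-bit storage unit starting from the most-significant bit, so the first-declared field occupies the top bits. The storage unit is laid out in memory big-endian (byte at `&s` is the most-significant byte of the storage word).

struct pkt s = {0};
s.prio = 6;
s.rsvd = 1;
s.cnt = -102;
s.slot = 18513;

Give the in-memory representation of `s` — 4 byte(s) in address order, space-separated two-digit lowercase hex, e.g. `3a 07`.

prio (6b) val=6 bits=0x6 at bit 26: 0x18000000
rsvd (2b) val=1 bits=0x1 at bit 24: 0x19000000
cnt (9b) val=-102 bits=0x19a at bit 15: 0x19cd0000
slot (15b) val=18513 bits=0x4851 at bit 0: 0x19cd4851
word = 0x19cd4851 → big-endian bytes:
  [0]=0x19  [1]=0xcd  [2]=0x48  [3]=0x51

19 cd 48 51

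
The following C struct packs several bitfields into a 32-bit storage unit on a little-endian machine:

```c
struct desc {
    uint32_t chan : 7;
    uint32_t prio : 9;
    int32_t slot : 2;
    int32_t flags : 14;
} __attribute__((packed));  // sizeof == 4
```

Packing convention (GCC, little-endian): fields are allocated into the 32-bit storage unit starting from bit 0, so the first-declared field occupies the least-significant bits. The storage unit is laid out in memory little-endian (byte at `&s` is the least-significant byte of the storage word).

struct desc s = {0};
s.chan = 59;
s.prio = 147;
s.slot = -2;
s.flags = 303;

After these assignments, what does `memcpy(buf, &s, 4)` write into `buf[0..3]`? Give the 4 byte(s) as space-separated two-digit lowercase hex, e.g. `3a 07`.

bb 49 be 04

chan:7 = 59 → 0x3b << 0 → word 0x0000003b
prio:9 = 147 → 0x93 << 7 → word 0x000049bb
slot:2 = -2 → 0x2 << 16 → word 0x000249bb
flags:14 = 303 → 0x12f << 18 → word 0x04be49bb
word = 0x04be49bb → little-endian bytes:
  [0]=0xbb  [1]=0x49  [2]=0xbe  [3]=0x04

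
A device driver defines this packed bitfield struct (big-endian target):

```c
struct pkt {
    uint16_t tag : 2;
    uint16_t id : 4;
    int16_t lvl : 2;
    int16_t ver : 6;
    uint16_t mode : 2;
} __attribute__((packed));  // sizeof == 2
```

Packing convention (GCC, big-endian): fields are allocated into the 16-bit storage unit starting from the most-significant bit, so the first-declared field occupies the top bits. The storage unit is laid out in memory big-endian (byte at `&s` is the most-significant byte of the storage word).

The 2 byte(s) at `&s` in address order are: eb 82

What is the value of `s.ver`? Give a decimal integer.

-32

[0]=0xeb [1]=0x82 (big-endian) → word 0xeb82
tag:2 @ bit 14 → (0xeb82>>14)&0x3 = 0x3
id:4 @ bit 10 → (0xeb82>>10)&0xf = 0xa
lvl:2 @ bit 8 → (0xeb82>>8)&0x3 = 0x3
ver:6 @ bit 2 → (0xeb82>>2)&0x3f = 0x20  ←
mode:2 @ bit 0 → (0xeb82>>0)&0x3 = 0x2
ver signed 6b, MSB=1: 32 - 64 = -32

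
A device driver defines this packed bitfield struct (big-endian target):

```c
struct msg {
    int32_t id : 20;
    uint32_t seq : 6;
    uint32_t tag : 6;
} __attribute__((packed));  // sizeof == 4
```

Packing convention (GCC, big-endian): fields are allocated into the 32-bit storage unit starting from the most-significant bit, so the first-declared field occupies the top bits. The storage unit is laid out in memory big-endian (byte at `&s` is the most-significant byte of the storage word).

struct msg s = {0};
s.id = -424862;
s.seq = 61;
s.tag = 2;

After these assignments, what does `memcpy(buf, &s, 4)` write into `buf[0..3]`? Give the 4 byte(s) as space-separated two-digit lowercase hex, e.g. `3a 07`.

id (20b) val=-424862 bits=0x98462 at bit 12: 0x98462000
seq (6b) val=61 bits=0x3d at bit 6: 0x98462f40
tag (6b) val=2 bits=0x2 at bit 0: 0x98462f42
word = 0x98462f42 → big-endian bytes:
  [0]=0x98  [1]=0x46  [2]=0x2f  [3]=0x42

98 46 2f 42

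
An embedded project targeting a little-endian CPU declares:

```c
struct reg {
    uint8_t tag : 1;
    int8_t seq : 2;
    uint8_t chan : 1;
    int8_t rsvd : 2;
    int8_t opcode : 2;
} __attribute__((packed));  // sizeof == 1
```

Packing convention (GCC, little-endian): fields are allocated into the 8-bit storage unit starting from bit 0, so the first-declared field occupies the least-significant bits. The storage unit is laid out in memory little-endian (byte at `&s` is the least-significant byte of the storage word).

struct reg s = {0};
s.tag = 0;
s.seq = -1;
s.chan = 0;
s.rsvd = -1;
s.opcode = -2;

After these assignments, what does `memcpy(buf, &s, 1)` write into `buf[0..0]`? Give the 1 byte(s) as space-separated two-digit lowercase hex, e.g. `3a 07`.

[0+:1] tag=0 & 0x1 = 0x0; word=0x00
[1+:2] seq=-1 & 0x3 = 0x3; word=0x06
[3+:1] chan=0 & 0x1 = 0x0; word=0x06
[4+:2] rsvd=-1 & 0x3 = 0x3; word=0x36
[6+:2] opcode=-2 & 0x3 = 0x2; word=0xb6
word = 0xb6 → little-endian bytes:
  [0]=0xb6

b6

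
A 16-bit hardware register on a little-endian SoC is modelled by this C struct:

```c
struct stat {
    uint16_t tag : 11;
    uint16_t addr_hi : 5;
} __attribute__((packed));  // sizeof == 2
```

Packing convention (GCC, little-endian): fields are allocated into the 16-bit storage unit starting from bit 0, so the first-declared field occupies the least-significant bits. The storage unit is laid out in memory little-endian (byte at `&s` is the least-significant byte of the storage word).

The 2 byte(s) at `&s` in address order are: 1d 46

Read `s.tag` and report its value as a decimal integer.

[0]=0x1d [1]=0x46 (little-endian) → word 0x461d
tag [0+:11] = (word>>0) & 0x7ff = 1565  ←
addr_hi [11+:5] = (word>>11) & 0x1f = 8

1565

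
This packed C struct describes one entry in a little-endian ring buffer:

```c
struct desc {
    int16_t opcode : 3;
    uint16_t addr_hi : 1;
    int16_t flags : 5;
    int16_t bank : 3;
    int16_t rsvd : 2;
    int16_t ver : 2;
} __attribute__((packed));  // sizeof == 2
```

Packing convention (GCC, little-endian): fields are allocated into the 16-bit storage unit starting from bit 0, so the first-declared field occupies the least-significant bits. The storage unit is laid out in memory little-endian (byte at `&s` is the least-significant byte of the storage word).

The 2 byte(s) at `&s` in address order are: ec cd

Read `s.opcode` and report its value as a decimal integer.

[0]=0xec [1]=0xcd (little-endian) → word 0xcdec
opcode [0+:3] = (word>>0) & 0x7 = 4  ←
addr_hi [3+:1] = (word>>3) & 0x1 = 1
flags [4+:5] = (word>>4) & 0x1f = 30
bank [9+:3] = (word>>9) & 0x7 = 6
rsvd [12+:2] = (word>>12) & 0x3 = 0
ver [14+:2] = (word>>14) & 0x3 = 3
opcode signed 3b, MSB=1: 4 - 8 = -4

-4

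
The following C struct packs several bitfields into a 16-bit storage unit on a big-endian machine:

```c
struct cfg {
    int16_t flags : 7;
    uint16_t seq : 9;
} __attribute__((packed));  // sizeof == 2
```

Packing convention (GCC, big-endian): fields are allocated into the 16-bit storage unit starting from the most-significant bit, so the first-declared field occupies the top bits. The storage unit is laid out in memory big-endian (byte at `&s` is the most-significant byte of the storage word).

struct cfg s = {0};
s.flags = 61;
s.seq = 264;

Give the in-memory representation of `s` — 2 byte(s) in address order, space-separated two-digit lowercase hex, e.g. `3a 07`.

7b 08

[9+:7] flags=61 & 0x7f = 0x3d; word=0x7a00
[0+:9] seq=264 & 0x1ff = 0x108; word=0x7b08
word = 0x7b08 → big-endian bytes:
  [0]=0x7b  [1]=0x08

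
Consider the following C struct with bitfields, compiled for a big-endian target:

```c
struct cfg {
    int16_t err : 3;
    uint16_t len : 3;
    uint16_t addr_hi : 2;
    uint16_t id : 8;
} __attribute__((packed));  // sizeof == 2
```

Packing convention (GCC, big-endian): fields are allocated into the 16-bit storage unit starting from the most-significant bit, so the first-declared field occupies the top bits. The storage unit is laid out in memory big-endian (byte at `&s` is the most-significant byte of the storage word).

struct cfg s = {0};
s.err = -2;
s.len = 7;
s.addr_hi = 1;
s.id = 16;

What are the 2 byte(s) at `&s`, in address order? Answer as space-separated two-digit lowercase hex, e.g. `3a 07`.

err (3b) val=-2 bits=0x6 at bit 13: 0xc000
len (3b) val=7 bits=0x7 at bit 10: 0xdc00
addr_hi (2b) val=1 bits=0x1 at bit 8: 0xdd00
id (8b) val=16 bits=0x10 at bit 0: 0xdd10
word = 0xdd10 → big-endian bytes:
  [0]=0xdd  [1]=0x10

dd 10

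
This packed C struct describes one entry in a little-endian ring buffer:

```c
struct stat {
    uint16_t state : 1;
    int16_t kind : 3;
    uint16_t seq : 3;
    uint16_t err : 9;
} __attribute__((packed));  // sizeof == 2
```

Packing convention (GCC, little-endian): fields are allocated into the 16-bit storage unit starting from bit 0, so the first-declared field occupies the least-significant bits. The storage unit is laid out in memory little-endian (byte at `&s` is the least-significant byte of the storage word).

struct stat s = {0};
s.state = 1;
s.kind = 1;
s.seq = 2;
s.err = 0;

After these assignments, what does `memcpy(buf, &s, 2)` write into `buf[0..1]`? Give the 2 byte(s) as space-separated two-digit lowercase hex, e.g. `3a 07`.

23 00

state:1 = 1 → 0x1 << 0 → word 0x0001
kind:3 = 1 → 0x1 << 1 → word 0x0003
seq:3 = 2 → 0x2 << 4 → word 0x0023
err:9 = 0 → 0x0 << 7 → word 0x0023
word = 0x0023 → little-endian bytes:
  [0]=0x23  [1]=0x00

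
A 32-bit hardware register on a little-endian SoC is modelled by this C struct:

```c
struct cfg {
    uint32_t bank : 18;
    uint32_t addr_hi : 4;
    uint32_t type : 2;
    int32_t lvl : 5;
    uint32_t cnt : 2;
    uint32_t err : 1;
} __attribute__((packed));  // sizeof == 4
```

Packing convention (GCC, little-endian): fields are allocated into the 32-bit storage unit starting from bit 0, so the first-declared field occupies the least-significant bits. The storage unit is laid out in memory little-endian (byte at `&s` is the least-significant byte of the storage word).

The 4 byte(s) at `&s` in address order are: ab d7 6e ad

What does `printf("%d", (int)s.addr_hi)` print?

11

[0]=0xab [1]=0xd7 [2]=0x6e [3]=0xad (little-endian) → word 0xad6ed7ab
bank:18 @ bit 0 → (0xad6ed7ab>>0)&0x3ffff = 0x2d7ab
addr_hi:4 @ bit 18 → (0xad6ed7ab>>18)&0xf = 0xb  ←
type:2 @ bit 22 → (0xad6ed7ab>>22)&0x3 = 0x1
lvl:5 @ bit 24 → (0xad6ed7ab>>24)&0x1f = 0xd
cnt:2 @ bit 29 → (0xad6ed7ab>>29)&0x3 = 0x1
err:1 @ bit 31 → (0xad6ed7ab>>31)&0x1 = 0x1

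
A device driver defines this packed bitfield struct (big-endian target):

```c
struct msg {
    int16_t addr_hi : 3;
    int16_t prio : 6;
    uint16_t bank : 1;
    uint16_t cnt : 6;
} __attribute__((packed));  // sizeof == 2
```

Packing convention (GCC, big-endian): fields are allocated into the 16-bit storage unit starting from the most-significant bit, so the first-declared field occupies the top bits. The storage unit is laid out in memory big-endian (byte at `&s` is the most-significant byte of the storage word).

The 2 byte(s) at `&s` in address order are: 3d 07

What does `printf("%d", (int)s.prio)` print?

-6

[0]=0x3d [1]=0x07 (big-endian) → word 0x3d07
addr_hi:3 @ bit 13 → (0x3d07>>13)&0x7 = 0x1
prio:6 @ bit 7 → (0x3d07>>7)&0x3f = 0x3a  ←
bank:1 @ bit 6 → (0x3d07>>6)&0x1 = 0x0
cnt:6 @ bit 0 → (0x3d07>>0)&0x3f = 0x7
prio signed 6b, MSB=1: 58 - 64 = -6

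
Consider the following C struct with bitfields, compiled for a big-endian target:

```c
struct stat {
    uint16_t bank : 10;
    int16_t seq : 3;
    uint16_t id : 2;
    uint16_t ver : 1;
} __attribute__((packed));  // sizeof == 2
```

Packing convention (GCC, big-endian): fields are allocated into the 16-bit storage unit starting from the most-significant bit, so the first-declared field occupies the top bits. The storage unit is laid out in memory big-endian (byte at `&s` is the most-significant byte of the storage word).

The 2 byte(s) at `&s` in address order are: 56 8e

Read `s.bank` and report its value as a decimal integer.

[0]=0x56 [1]=0x8e (big-endian) → word 0x568e
bank [6+:10] = (word>>6) & 0x3ff = 346  ←
seq [3+:3] = (word>>3) & 0x7 = 1
id [1+:2] = (word>>1) & 0x3 = 3
ver [0+:1] = (word>>0) & 0x1 = 0

346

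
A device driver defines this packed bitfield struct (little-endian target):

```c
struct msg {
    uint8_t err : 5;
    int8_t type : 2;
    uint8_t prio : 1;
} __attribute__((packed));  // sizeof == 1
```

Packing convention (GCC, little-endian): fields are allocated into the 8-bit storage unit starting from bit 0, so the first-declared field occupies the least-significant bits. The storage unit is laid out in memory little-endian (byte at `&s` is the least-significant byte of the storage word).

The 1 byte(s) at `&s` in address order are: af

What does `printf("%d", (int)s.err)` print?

15

[0]=0xaf (little-endian) → word 0xaf
err:5 @ bit 0 → (0xaf>>0)&0x1f = 0xf  ←
type:2 @ bit 5 → (0xaf>>5)&0x3 = 0x1
prio:1 @ bit 7 → (0xaf>>7)&0x1 = 0x1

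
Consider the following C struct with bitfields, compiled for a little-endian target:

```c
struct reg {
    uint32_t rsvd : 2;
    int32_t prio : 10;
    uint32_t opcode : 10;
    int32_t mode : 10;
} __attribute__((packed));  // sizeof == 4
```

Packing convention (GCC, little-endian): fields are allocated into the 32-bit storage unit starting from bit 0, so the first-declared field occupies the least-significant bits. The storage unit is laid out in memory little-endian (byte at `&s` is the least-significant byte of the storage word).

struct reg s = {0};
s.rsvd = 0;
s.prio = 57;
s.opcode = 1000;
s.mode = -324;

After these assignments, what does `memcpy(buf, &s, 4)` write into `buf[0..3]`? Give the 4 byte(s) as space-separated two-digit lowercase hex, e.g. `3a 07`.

e4 80 3e af

rsvd:2 = 0 → 0x0 << 0 → word 0x00000000
prio:10 = 57 → 0x39 << 2 → word 0x000000e4
opcode:10 = 1000 → 0x3e8 << 12 → word 0x003e80e4
mode:10 = -324 → 0x2bc << 22 → word 0xaf3e80e4
word = 0xaf3e80e4 → little-endian bytes:
  [0]=0xe4  [1]=0x80  [2]=0x3e  [3]=0xaf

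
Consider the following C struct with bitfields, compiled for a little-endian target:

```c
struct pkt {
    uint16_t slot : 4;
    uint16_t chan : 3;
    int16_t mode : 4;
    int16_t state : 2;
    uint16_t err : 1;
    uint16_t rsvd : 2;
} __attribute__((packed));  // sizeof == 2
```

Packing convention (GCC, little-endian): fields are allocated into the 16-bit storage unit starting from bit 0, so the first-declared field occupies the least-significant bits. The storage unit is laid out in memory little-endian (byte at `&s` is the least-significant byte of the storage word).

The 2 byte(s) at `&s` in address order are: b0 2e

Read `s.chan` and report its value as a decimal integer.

[0]=0xb0 [1]=0x2e (little-endian) → word 0x2eb0
slot [0+:4] = (word>>0) & 0xf = 0
chan [4+:3] = (word>>4) & 0x7 = 3  ←
mode [7+:4] = (word>>7) & 0xf = 13
state [11+:2] = (word>>11) & 0x3 = 1
err [13+:1] = (word>>13) & 0x1 = 1
rsvd [14+:2] = (word>>14) & 0x3 = 0

3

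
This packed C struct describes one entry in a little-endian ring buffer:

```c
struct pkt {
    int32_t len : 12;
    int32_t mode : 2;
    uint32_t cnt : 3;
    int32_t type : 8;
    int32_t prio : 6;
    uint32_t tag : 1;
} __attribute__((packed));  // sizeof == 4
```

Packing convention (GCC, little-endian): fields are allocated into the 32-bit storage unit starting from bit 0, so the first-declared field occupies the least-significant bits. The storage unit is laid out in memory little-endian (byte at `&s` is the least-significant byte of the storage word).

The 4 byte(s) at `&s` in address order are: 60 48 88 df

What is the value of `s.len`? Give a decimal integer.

[0]=0x60 [1]=0x48 [2]=0x88 [3]=0xdf (little-endian) → word 0xdf884860
len:12 @ bit 0 → (0xdf884860>>0)&0xfff = 0x860  ←
mode:2 @ bit 12 → (0xdf884860>>12)&0x3 = 0x0
cnt:3 @ bit 14 → (0xdf884860>>14)&0x7 = 0x1
type:8 @ bit 17 → (0xdf884860>>17)&0xff = 0xc4
prio:6 @ bit 25 → (0xdf884860>>25)&0x3f = 0x2f
tag:1 @ bit 31 → (0xdf884860>>31)&0x1 = 0x1
len signed 12b, MSB=1: 2144 - 4096 = -1952

-1952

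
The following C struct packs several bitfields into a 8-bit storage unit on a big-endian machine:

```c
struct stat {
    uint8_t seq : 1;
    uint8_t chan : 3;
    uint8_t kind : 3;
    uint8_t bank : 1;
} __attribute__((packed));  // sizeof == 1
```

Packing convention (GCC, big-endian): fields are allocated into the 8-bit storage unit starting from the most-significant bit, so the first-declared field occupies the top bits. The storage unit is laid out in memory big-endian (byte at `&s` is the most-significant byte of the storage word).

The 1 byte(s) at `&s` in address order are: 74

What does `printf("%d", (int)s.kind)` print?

2

[0]=0x74 (big-endian) → word 0x74
seq [7+:1] = (word>>7) & 0x1 = 0
chan [4+:3] = (word>>4) & 0x7 = 7
kind [1+:3] = (word>>1) & 0x7 = 2  ←
bank [0+:1] = (word>>0) & 0x1 = 0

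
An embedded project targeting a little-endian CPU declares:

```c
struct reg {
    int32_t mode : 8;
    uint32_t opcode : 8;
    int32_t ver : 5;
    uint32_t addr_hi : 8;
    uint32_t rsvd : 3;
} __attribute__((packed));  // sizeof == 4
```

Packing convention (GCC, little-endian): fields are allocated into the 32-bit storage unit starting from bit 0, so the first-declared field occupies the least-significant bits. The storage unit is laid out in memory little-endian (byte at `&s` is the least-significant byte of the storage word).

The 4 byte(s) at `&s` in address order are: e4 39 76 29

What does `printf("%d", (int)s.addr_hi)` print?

[0]=0xe4 [1]=0x39 [2]=0x76 [3]=0x29 (little-endian) → word 0x297639e4
mode:8 @ bit 0 → (0x297639e4>>0)&0xff = 0xe4
opcode:8 @ bit 8 → (0x297639e4>>8)&0xff = 0x39
ver:5 @ bit 16 → (0x297639e4>>16)&0x1f = 0x16
addr_hi:8 @ bit 21 → (0x297639e4>>21)&0xff = 0x4b  ←
rsvd:3 @ bit 29 → (0x297639e4>>29)&0x7 = 0x1

75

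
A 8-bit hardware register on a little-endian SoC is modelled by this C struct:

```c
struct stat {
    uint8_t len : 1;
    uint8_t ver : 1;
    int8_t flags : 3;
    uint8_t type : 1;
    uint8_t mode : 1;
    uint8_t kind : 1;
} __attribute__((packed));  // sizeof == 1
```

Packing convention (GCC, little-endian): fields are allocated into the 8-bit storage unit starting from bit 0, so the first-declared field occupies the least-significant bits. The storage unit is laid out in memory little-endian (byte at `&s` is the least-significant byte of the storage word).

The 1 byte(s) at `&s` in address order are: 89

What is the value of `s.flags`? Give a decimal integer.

2

[0]=0x89 (little-endian) → word 0x89
len:1 @ bit 0 → (0x89>>0)&0x1 = 0x1
ver:1 @ bit 1 → (0x89>>1)&0x1 = 0x0
flags:3 @ bit 2 → (0x89>>2)&0x7 = 0x2  ←
type:1 @ bit 5 → (0x89>>5)&0x1 = 0x0
mode:1 @ bit 6 → (0x89>>6)&0x1 = 0x0
kind:1 @ bit 7 → (0x89>>7)&0x1 = 0x1
flags signed 3b, MSB=0: value = 2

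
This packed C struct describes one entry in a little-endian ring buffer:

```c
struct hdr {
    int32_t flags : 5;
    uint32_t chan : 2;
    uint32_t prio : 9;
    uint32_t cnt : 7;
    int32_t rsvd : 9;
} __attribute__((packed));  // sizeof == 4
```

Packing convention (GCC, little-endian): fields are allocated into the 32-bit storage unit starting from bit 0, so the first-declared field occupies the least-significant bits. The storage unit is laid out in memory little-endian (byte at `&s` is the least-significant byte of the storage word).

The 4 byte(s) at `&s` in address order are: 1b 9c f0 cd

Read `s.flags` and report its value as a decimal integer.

-5

[0]=0x1b [1]=0x9c [2]=0xf0 [3]=0xcd (little-endian) → word 0xcdf09c1b
flags [0+:5] = (word>>0) & 0x1f = 27  ←
chan [5+:2] = (word>>5) & 0x3 = 0
prio [7+:9] = (word>>7) & 0x1ff = 312
cnt [16+:7] = (word>>16) & 0x7f = 112
rsvd [23+:9] = (word>>23) & 0x1ff = 411
flags signed 5b, MSB=1: 27 - 32 = -5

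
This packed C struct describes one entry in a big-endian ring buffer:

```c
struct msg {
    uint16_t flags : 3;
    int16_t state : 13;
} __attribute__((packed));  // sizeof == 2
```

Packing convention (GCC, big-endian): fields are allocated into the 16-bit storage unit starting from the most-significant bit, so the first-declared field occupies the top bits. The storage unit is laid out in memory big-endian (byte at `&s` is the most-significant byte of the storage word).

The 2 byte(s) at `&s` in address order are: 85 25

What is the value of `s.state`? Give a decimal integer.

1317

[0]=0x85 [1]=0x25 (big-endian) → word 0x8525
flags:3 @ bit 13 → (0x8525>>13)&0x7 = 0x4
state:13 @ bit 0 → (0x8525>>0)&0x1fff = 0x525  ←
state signed 13b, MSB=0: value = 1317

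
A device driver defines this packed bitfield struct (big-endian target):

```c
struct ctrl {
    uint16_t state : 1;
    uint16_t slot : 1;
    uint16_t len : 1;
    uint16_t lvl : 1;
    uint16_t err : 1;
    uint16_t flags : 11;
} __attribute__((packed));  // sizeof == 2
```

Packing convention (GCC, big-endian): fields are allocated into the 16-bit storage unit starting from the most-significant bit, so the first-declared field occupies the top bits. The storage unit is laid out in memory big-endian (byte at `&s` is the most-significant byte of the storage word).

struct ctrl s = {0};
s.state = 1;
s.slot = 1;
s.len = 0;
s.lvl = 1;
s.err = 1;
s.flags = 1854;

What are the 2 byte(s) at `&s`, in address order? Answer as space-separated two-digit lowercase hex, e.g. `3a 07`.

df 3e

state (1b) val=1 bits=0x1 at bit 15: 0x8000
slot (1b) val=1 bits=0x1 at bit 14: 0xc000
len (1b) val=0 bits=0x0 at bit 13: 0xc000
lvl (1b) val=1 bits=0x1 at bit 12: 0xd000
err (1b) val=1 bits=0x1 at bit 11: 0xd800
flags (11b) val=1854 bits=0x73e at bit 0: 0xdf3e
word = 0xdf3e → big-endian bytes:
  [0]=0xdf  [1]=0x3e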